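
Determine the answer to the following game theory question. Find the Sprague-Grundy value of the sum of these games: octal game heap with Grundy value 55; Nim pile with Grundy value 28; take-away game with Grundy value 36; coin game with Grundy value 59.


By the Sprague-Grundy theorem, the Grundy value of a sum of games is the XOR of individual Grundy values.
octal game heap: Grundy value = 55. Running XOR: 0 XOR 55 = 55
Nim pile: Grundy value = 28. Running XOR: 55 XOR 28 = 43
take-away game: Grundy value = 36. Running XOR: 43 XOR 36 = 15
coin game: Grundy value = 59. Running XOR: 15 XOR 59 = 52
The combined Grundy value is 52.

52


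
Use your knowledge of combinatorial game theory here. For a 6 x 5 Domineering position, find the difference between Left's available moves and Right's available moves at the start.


Board is 6 x 5 (rows x cols).
Left (vertical) placements: (rows-1) * cols = 5 * 5 = 25
Right (horizontal) placements: rows * (cols-1) = 6 * 4 = 24
Advantage = Left - Right = 25 - 24 = 1

1


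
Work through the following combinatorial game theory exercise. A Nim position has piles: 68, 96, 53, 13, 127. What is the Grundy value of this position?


We need the XOR (exclusive or) of all pile sizes.
After XOR-ing pile 1 (size 68): 0 XOR 68 = 68
After XOR-ing pile 2 (size 96): 68 XOR 96 = 36
After XOR-ing pile 3 (size 53): 36 XOR 53 = 17
After XOR-ing pile 4 (size 13): 17 XOR 13 = 28
After XOR-ing pile 5 (size 127): 28 XOR 127 = 99
The Nim-value of this position is 99.

99


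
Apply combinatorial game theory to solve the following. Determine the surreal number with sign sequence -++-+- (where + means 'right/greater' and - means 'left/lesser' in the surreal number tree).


Sign expansion: -++-+-
Rule: track bounds (lo, hi), initially (-inf, +inf). On '+', the current value becomes lo and we move to the simplest number in (value, hi): value + 1 if hi = +inf, otherwise the midpoint (value + hi)/2. On '-', the current value becomes hi and we move to value - 1 if lo = -inf, otherwise the midpoint (lo + value)/2.
Start at 0.
Step 1: sign = -, move left. Bounds: (-inf, 0). Value = -1
Step 2: sign = +, move right. Bounds: (-1, 0). Value = -1/2
Step 3: sign = +, move right. Bounds: (-1/2, 0). Value = -1/4
Step 4: sign = -, move left. Bounds: (-1/2, -1/4). Value = -3/8
Step 5: sign = +, move right. Bounds: (-3/8, -1/4). Value = -5/16
Step 6: sign = -, move left. Bounds: (-3/8, -5/16). Value = -11/32
The surreal number with sign expansion -++-+- is -11/32.

-11/32


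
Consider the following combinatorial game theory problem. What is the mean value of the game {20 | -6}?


Game = {20 | -6}, a switch {a | b} with numbers a > b.
Its thermograph has left wall a - t and right wall b + t, which meet at t = (a - b)/2, where both equal (a + b)/2. So the mast (mean value) is at (a + b)/2.
Mean = (20 + (-6))/2 = 14/2 = 7

7


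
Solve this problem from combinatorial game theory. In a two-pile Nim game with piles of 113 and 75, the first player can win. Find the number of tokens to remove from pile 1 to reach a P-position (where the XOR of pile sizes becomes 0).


Piles: 113 and 75
Current XOR: 113 XOR 75 = 58 (non-zero, so this is an N-position).
To make the XOR zero, we need to find a move that balances the piles.
For pile 1 (size 113): target = 113 XOR 58 = 75
We reduce pile 1 from 113 to 75.
Tokens removed: 113 - 75 = 38
Verification: 75 XOR 75 = 0

38


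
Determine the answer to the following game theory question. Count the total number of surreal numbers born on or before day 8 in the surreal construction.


Day 0: {|} = 0 is born. Count = 1.
Day n: the number of surreal numbers born by day n is 2^(n+1) - 1.
By day 0: 2^1 - 1 = 1
By day 1: 2^2 - 1 = 3
By day 2: 2^3 - 1 = 7
By day 3: 2^4 - 1 = 15
By day 4: 2^5 - 1 = 31
By day 5: 2^6 - 1 = 63
By day 6: 2^7 - 1 = 127
By day 7: 2^8 - 1 = 255
By day 8: 2^9 - 1 = 511
By day 8: 511 surreal numbers.

511


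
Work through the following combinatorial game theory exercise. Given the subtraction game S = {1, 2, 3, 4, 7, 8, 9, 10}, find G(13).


The subtraction set is S = {1, 2, 3, 4, 7, 8, 9, 10}.
G(k) = mex{ G(k - s) : s in S, s <= k }. We compute iteratively: G(0) = 0.
G(1) = mex({0}) = 1
G(2) = mex({0, 1}) = 2
G(3) = mex({0, 1, 2}) = 3
G(4) = mex({0, 1, 2, 3}) = 4
G(5) = mex({1, 2, 3, 4}) = 0
G(6) = mex({0, 2, 3, 4}) = 1
G(7) = mex({0, 1, 3, 4}) = 2
G(8) = mex({0, 1, 2, 4}) = 3
G(9) = mex({0, 1, 2, 3}) = 4
G(10) = mex({0, 1, 2, 3, 4}) = 5
G(11) = mex({1, 2, 3, 4, 5}) = 0
G(12) = mex({0, 2, 3, 4, 5}) = 1
G(13) = mex({0, 1, 3, 4, 5}) = 2
Therefore G(13) = 2.

2


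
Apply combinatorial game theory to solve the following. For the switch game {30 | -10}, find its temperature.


The game is {30 | -10}, a switch {a | b} with numbers a > b.
Cooling {a | b} by t gives {a - t | b + t}, which stops being hot when a - t = b + t, i.e. at t = (a - b)/2. So the temperature of a switch is (a - b)/2.
Temperature = (Left option - Right option) / 2
= (30 - (-10)) / 2
= 40 / 2
= 20

20


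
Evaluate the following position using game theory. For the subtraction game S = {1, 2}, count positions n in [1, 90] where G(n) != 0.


Subtraction set S = {1, 2}, so G(n) = n mod 3.
G(n) = 0 when n is a multiple of 3.
Multiples of 3 in [1, 90]: 30
N-positions (nonzero Grundy) = 90 - 30 = 60

60


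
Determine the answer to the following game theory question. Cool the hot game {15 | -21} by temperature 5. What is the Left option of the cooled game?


Original game: {15 | -21} (a switch {a | b} with a > b).
Cooling by t (for t below the temperature (a - b)/2 = 18) taxes each move by t: {a | b} cooled by t is {a - t | b + t}.
Cooling amount: t = 5
Cooled Left option: 15 - 5 = 10
Cooled Right option: -21 + 5 = -16
Cooled game: {10 | -16}
Left option = 10

10


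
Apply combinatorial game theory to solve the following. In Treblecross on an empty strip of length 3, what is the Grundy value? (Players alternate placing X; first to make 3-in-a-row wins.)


Treblecross: place X on empty cells; 3-in-a-row wins.
Playing within two cells of an existing X lets the opponent win at once, so sensible play treats the cells i-2..i+2 around each X as dead. The player left with no safe cell loses, so this is a normal-play take-away game on strips of safe cells.
Placing X at cell i (0-indexed) of a strip of k safe cells leaves independent strips of sizes max(0, i-2) and max(0, k-i-3). Hence G(k) = mex{ G(max(0,i-2)) XOR G(max(0,k-i-3)) : 0 <= i < k }, with G(0) = 0.
G(1): splits (0,0):0^0=0 -> mex({0}) = 1
G(2): splits (0,0):0^0=0 -> mex({0}) = 1
G(3): splits (0,0):0^0=0 -> mex({0}) = 1
Therefore G(3) = 1.

1


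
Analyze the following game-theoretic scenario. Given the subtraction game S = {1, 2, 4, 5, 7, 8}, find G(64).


The subtraction set is S = {1, 2, 4, 5, 7, 8}.
G(k) = mex{ G(k - s) : s in S, s <= k }. We compute iteratively: G(0) = 0.
G(1) = mex({0}) = 1
G(2) = mex({0, 1}) = 2
G(3) = mex({1, 2}) = 0
G(4) = mex({0, 2}) = 1
G(5) = mex({0, 1}) = 2
G(6) = mex({1, 2}) = 0
G(7) = mex({0, 2}) = 1
G(8) = mex({0, 1}) = 2
G(9) = mex({1, 2}) = 0
G(10) = mex({0, 2}) = 1
Observe that G(3)..G(10) = 0, 1, 2, 0, 1, 2, 0, 1 repeats G(0)..G(7) = 0, 1, 2, 0, 1, 2, 0, 1.
For k >= max(S) = 8, G(k) is determined by the previous 8 values G(k-8)..G(k-1); a window of 8 consecutive values has recurred shifted by 3, so by induction G(k + 3) = G(k) for all k >= 0: the sequence is periodic from the start with period 3.
One period: G(0..2) = 0, 1, 2.
64 mod 3 = 1, so G(64) = G(1) = 1.

1


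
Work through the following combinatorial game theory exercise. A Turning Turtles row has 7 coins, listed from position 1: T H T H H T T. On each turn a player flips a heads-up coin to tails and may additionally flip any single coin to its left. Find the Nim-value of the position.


Coins: T H T H H T T
Key fact: a single head at position k behaves exactly like a Nim heap of size k (turning it to T and optionally flipping a coin at j < k corresponds to moving the heap from k to j, or to 0), and heads combine as a disjunctive sum (two heads at the same place would cancel, matching j XOR j = 0). So the Nim-value is the XOR of the 1-indexed positions of the heads.
Face-up positions (1-indexed): [2, 4, 5]
XOR 0 with 2: 0 XOR 2 = 2
XOR 2 with 4: 2 XOR 4 = 6
XOR 6 with 5: 6 XOR 5 = 3
Nim-value = 3

3


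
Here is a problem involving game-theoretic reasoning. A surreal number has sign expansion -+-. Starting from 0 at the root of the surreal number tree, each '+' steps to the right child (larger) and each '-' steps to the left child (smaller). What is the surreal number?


Sign expansion: -+-
Rule: track bounds (lo, hi), initially (-inf, +inf). On '+', the current value becomes lo and we move to the simplest number in (value, hi): value + 1 if hi = +inf, otherwise the midpoint (value + hi)/2. On '-', the current value becomes hi and we move to value - 1 if lo = -inf, otherwise the midpoint (lo + value)/2.
Start at 0.
Step 1: sign = -, move left. Bounds: (-inf, 0). Value = -1
Step 2: sign = +, move right. Bounds: (-1, 0). Value = -1/2
Step 3: sign = -, move left. Bounds: (-1, -1/2). Value = -3/4
The surreal number with sign expansion -+- is -3/4.

-3/4


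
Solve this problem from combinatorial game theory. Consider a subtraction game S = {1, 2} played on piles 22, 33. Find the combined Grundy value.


Subtraction set: {1, 2}
For this subtraction set, G(n) = n mod 3 (period = max + 1 = 3).
Pile 1 (size 22): G(22) = 22 mod 3 = 1
Pile 2 (size 33): G(33) = 33 mod 3 = 0
Total Grundy value = XOR of all: 1 XOR 0 = 1

1


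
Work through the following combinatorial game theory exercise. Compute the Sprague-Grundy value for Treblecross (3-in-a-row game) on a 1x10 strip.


Treblecross: place X on empty cells; 3-in-a-row wins.
Playing within two cells of an existing X lets the opponent win at once, so sensible play treats the cells i-2..i+2 around each X as dead. The player left with no safe cell loses, so this is a normal-play take-away game on strips of safe cells.
Placing X at cell i (0-indexed) of a strip of k safe cells leaves independent strips of sizes max(0, i-2) and max(0, k-i-3). Hence G(k) = mex{ G(max(0,i-2)) XOR G(max(0,k-i-3)) : 0 <= i < k }, with G(0) = 0.
G(1): splits (0,0):0^0=0 -> mex({0}) = 1
G(2): splits (0,0):0^0=0 -> mex({0}) = 1
G(3): splits (0,0):0^0=0 -> mex({0}) = 1
G(4): splits (0,1):0^1=1 (0,0):0^0=0 -> mex({0, 1}) = 2
G(5): splits (0,2):0^1=1 (0,1):0^1=1 (0,0):0^0=0 -> mex({0, 1}) = 2
G(6) = mex({1}) = 0
G(7) = mex({0, 1, 2}) = 3
G(8) = mex({0, 1, 2}) = 3
G(9) = mex({0, 2}) = 1
G(10) = mex({0, 2, 3}) = 1
Therefore G(10) = 1.

1


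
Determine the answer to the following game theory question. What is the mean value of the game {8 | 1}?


Game = {8 | 1}, a switch {a | b} with numbers a > b.
Its thermograph has left wall a - t and right wall b + t, which meet at t = (a - b)/2, where both equal (a + b)/2. So the mast (mean value) is at (a + b)/2.
Mean = (8 + (1))/2 = 9/2 = 9/2

9/2


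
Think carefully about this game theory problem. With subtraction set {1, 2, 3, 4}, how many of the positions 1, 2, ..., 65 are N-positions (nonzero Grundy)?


Subtraction set S = {1, 2, 3, 4}, so G(n) = n mod 5.
G(n) = 0 when n is a multiple of 5.
Multiples of 5 in [1, 65]: 13
N-positions (nonzero Grundy) = 65 - 13 = 52

52


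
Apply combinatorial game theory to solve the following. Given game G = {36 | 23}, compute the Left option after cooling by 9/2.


Original game: {36 | 23} (a switch {a | b} with a > b).
Cooling by t (for t below the temperature (a - b)/2 = 13/2) taxes each move by t: {a | b} cooled by t is {a - t | b + t}.
Cooling amount: t = 9/2
Cooled Left option: 36 - 9/2 = 63/2
Cooled Right option: 23 + 9/2 = 55/2
Cooled game: {63/2 | 55/2}
Left option = 63/2

63/2


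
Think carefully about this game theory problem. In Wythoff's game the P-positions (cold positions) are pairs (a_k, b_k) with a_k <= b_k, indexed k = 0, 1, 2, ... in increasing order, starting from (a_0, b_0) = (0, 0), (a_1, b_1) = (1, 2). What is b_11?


By Wythoff's theorem, a_k = floor(k * phi) and b_k = floor(k * phi^2) = a_k + k, where phi = (1 + sqrt(5))/2 is the golden ratio.
phi = (1 + sqrt(5))/2 = 1.618034
phi^2 = phi + 1 = 2.618034
k = 11
k * phi^2 = 11 * 2.618034 = 28.798374
b_11 = floor(k * phi^2) = 28 (check: a_11 + k = 17 + 11 = 28)

28


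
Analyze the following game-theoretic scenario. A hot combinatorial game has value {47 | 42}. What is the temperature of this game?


The game is {47 | 42}, a switch {a | b} with numbers a > b.
Cooling {a | b} by t gives {a - t | b + t}, which stops being hot when a - t = b + t, i.e. at t = (a - b)/2. So the temperature of a switch is (a - b)/2.
Temperature = (Left option - Right option) / 2
= (47 - (42)) / 2
= 5 / 2
= 5/2

5/2


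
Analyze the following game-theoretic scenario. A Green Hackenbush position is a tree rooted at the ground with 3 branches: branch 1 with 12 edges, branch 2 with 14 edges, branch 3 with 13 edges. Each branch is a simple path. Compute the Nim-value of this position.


The tree has 3 branches from the ground vertex.
In Green Hackenbush, the Nim-value of a simple path of length k is k.
Branch 1: length 12, Nim-value = 12
Branch 2: length 14, Nim-value = 14
Branch 3: length 13, Nim-value = 13
Total Nim-value = XOR of all branch values:
0 XOR 12 = 12
12 XOR 14 = 2
2 XOR 13 = 15
Nim-value of the tree = 15

15


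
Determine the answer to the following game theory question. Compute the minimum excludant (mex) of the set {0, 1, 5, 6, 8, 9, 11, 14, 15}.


Set = {0, 1, 5, 6, 8, 9, 11, 14, 15}
0 is in the set.
1 is in the set.
2 is NOT in the set. This is the mex.
mex = 2

2


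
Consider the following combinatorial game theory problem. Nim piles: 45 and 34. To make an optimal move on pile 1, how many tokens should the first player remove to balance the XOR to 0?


Piles: 45 and 34
Current XOR: 45 XOR 34 = 15 (non-zero, so this is an N-position).
To make the XOR zero, we need to find a move that balances the piles.
For pile 1 (size 45): target = 45 XOR 15 = 34
We reduce pile 1 from 45 to 34.
Tokens removed: 45 - 34 = 11
Verification: 34 XOR 34 = 0

11


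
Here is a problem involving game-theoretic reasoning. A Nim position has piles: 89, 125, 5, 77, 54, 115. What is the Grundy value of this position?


We need the XOR (exclusive or) of all pile sizes.
After XOR-ing pile 1 (size 89): 0 XOR 89 = 89
After XOR-ing pile 2 (size 125): 89 XOR 125 = 36
After XOR-ing pile 3 (size 5): 36 XOR 5 = 33
After XOR-ing pile 4 (size 77): 33 XOR 77 = 108
After XOR-ing pile 5 (size 54): 108 XOR 54 = 90
After XOR-ing pile 6 (size 115): 90 XOR 115 = 41
The Nim-value of this position is 41.

41


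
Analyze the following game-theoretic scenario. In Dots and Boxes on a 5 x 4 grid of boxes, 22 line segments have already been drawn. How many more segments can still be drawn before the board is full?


Grid: 5 x 4 boxes, i.e. 6 rows and 5 columns of dots.
Horizontal edges: (rows + 1) * cols = 6 * 4 = 24
Vertical edges: rows * (cols + 1) = 5 * 5 = 25
Total edges: 24 + 25 = 49
Edges drawn: 22
Remaining: 49 - 22 = 27

27


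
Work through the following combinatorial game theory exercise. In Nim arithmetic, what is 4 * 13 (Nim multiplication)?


Nim multiplication is bilinear over XOR: (u XOR v) * w = (u*w) XOR (v*w).
So we split each operand into its bit components and XOR the pairwise Nim products.
4 = 4 (as XOR of powers of 2).
13 = 1 + 4 + 8 (as XOR of powers of 2).
Using the standard Nim-product table on single bits:
  2*2 = 3,   2*4 = 8,   2*8 = 12,
  4*4 = 6,   4*8 = 11,  8*8 = 13,
and  1*x = x (identity), k*l = l*k (commutative).
Pairwise Nim products:
  4 * 1 = 4
  4 * 4 = 6
  4 * 8 = 11
XOR them: 4 XOR 6 XOR 11 = 9.
Result: 4 * 13 = 9 (in Nim).

9


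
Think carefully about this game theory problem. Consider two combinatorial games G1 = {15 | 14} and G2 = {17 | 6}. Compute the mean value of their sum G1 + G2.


G1 = {15 | 14}, G2 = {17 | 6}
Each is a switch {a | b} with numbers a > b; its mean value is (a + b)/2, and mean value is additive over game sums: m(G1 + G2) = m(G1) + m(G2).
Mean of G1 = (15 + (14))/2 = 29/2 = 29/2
Mean of G2 = (17 + (6))/2 = 23/2 = 23/2
Mean of G1 + G2 = 29/2 + 23/2 = 26

26


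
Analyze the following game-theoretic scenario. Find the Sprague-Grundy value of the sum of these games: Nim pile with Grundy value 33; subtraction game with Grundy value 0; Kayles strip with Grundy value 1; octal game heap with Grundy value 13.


By the Sprague-Grundy theorem, the Grundy value of a sum of games is the XOR of individual Grundy values.
Nim pile: Grundy value = 33. Running XOR: 0 XOR 33 = 33
subtraction game: Grundy value = 0. Running XOR: 33 XOR 0 = 33
Kayles strip: Grundy value = 1. Running XOR: 33 XOR 1 = 32
octal game heap: Grundy value = 13. Running XOR: 32 XOR 13 = 45
The combined Grundy value is 45.

45


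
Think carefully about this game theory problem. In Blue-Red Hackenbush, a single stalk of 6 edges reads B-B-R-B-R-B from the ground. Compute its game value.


Edges (from ground): B-B-R-B-R-B
By Berlekamp's sign-expansion rule, a Blue-Red Hackenbush stalk has the value of the surreal number whose sign sequence is the edge sequence with B -> + and R -> -.
Sign sequence: ++-+-+
Trace the sign expansion in the surreal number tree, starting from 0:
Edge 1: B (sign +) -> bounds (0, +inf), value = 1
Edge 2: B (sign +) -> bounds (1, +inf), value = 2
Edge 3: R (sign -) -> bounds (1, 2), value = 3/2
Edge 4: B (sign +) -> bounds (3/2, 2), value = 7/4
Edge 5: R (sign -) -> bounds (3/2, 7/4), value = 13/8
Edge 6: B (sign +) -> bounds (13/8, 7/4), value = 27/16
Game value = 27/16

27/16


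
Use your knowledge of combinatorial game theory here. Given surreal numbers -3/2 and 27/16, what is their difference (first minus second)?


x = -3/2, y = 27/16
Converting to common denominator: 16
x = -24/16, y = 27/16
x - y = -3/2 - 27/16 = -51/16

-51/16


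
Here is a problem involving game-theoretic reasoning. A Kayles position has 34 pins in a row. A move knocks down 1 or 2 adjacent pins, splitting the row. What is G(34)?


Kayles: a move removes 1 or 2 adjacent pins from a contiguous row.
Removing pins from a row of k leaves two independent rows (a, b) with a + b = k - 1 (one pin) or a + b = k - 2 (two pins); an end removal gives a = 0.
By Sprague-Grundy, G(k) = mex{ G(a) XOR G(b) } over all these splits. G(0) = 0.
G(1): splits (0,0):0^0=0 -> mex({0}) = 1
G(2): splits (0,1):0^1=1 (0,0):0^0=0 -> mex({0, 1}) = 2
G(3): splits (0,2):0^2=2 (1,1):1^1=0 (0,1):0^1=1 -> mex({0, 1, 2}) = 3
G(4): splits (0,3):0^3=3 (1,2):1^2=3 (0,2):0^2=2 (1,1):1^1=0 -> mex({0, 2, 3}) = 1
G(5): splits (0,4):0^1=1 (1,3):1^3=2 (2,2):2^2=0 (0,3):0^3=3 (1,2):1^2=3 -> mex({0, 1, 2, 3}) = 4
G(6) = mex({0, 1, 2, 4}) = 3
G(7) = mex({0, 1, 3, 4, 5}) = 2
G(8) = mex({0, 2, 3, 5, 6}) = 1
G(9) = mex({0, 1, 2, 3, 6, 7}) = 4
G(10) = mex({0, 1, 3, 4, 5, 7}) = 2
G(11) = mex({0, 1, 2, 3, 4, 5}) = 6
G(12) = mex({0, 1, 2, 3, 5, 6, 7}) = 4
G(13) = mex({0, 2, 3, 4, 6, 7}) = 1
G(14) = mex({0, 1, 4, 5, 6, 7}) = 2
G(15) = mex({0, 1, 2, 3, 4, 5, 6}) = 7
G(16) = mex({0, 2, 3, 5, 6, 7}) = 1
G(17) = mex({0, 1, 2, 3, 5, 6, 7}) = 4
G(18) = mex({0, 1, 2, 4, 5, 6}) = 3
G(19) = mex({0, 1, 3, 4, 5, 7}) = 2
G(20) = mex({0, 2, 3, 4, 5, 6, 7}) = 1
G(21) = mex({0, 1, 2, 3, 5, 6, 7}) = 4
G(22) = mex({0, 1, 2, 3, 4, 5, 7}) = 6
G(23) = mex({0, 1, 2, 3, 4, 5, 6}) = 7
G(24) = mex({0, 1, 2, 3, 5, 6, 7}) = 4
G(25) = mex({0, 2, 3, 4, 6, 7}) = 1
G(26) = mex({0, 1, 3, 4, 5, 6, 7}) = 2
G(27) = mex({0, 1, 2, 3, 4, 5, 6, 7}) = 8
G(28) = mex({0, 1, 2, 3, 4, 6, 7, 8}) = 5
G(29) = mex({0, 1, 2, 3, 5, 6, 7, 8, 9}) = 4
G(30) = mex({0, 1, 2, 3, 4, 5, 6, 9, 10}) = 7
G(31) = mex({0, 1, 3, 4, 5, 7, 10, 11}) = 2
G(32) = mex({0, 2, 3, 4, 5, 6, 7, 9, 11}) = 1
G(33) = mex({0, 1, 2, 3, 4, 5, 6, 7, 9, 12}) = 8
G(34) = mex({0, 1, 2, 3, 4, 5, 7, 8, 11, 12}) = 6
Therefore G(34) = 6.

6


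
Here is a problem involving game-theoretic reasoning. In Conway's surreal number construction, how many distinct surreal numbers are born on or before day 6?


Day 0: {|} = 0 is born. Count = 1.
Day n: the number of surreal numbers born by day n is 2^(n+1) - 1.
By day 0: 2^1 - 1 = 1
By day 1: 2^2 - 1 = 3
By day 2: 2^3 - 1 = 7
By day 3: 2^4 - 1 = 15
By day 4: 2^5 - 1 = 31
By day 5: 2^6 - 1 = 63
By day 6: 2^7 - 1 = 127
By day 6: 127 surreal numbers.

127


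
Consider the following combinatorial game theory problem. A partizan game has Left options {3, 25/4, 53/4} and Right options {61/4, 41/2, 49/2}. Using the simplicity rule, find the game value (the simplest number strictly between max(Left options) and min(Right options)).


Left options: {3, 25/4, 53/4}, max = 53/4
Right options: {61/4, 41/2, 49/2}, min = 61/4
All options are numbers and max(Left) < min(Right), so by the simplicity theorem the value is the simplest (earliest-born) number strictly between 53/4 and 61/4.
Integers 14 through 15 all lie strictly between 53/4 and 61/4.
Among integers, the simplest (lowest birthday = smallest |n|; 0 is born on day 0, +-n on day n) is 14.
No non-integer in the interval can be simpler: if x is a non-integer in the interval, then floor(x) or ceil(x) also lies in the interval (the interval contains an integer), and both are proper prefixes of x's sign expansion, i.e. born earlier. So the game value is 14.
Game value = 14

14


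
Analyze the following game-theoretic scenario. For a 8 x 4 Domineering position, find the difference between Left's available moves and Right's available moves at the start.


Board is 8 x 4 (rows x cols).
Left (vertical) placements: (rows-1) * cols = 7 * 4 = 28
Right (horizontal) placements: rows * (cols-1) = 8 * 3 = 24
Advantage = Left - Right = 28 - 24 = 4

4


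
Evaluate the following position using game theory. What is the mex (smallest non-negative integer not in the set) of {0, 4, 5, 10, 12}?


Set = {0, 4, 5, 10, 12}
0 is in the set.
1 is NOT in the set. This is the mex.
mex = 1

1


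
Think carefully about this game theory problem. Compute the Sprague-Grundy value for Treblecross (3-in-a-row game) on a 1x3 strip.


Treblecross: place X on empty cells; 3-in-a-row wins.
Playing within two cells of an existing X lets the opponent win at once, so sensible play treats the cells i-2..i+2 around each X as dead. The player left with no safe cell loses, so this is a normal-play take-away game on strips of safe cells.
Placing X at cell i (0-indexed) of a strip of k safe cells leaves independent strips of sizes max(0, i-2) and max(0, k-i-3). Hence G(k) = mex{ G(max(0,i-2)) XOR G(max(0,k-i-3)) : 0 <= i < k }, with G(0) = 0.
G(1): splits (0,0):0^0=0 -> mex({0}) = 1
G(2): splits (0,0):0^0=0 -> mex({0}) = 1
G(3): splits (0,0):0^0=0 -> mex({0}) = 1
Therefore G(3) = 1.

1


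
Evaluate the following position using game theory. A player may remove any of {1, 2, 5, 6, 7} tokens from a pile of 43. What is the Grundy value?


The subtraction set is S = {1, 2, 5, 6, 7}.
G(k) = mex{ G(k - s) : s in S, s <= k }. We compute iteratively: G(0) = 0.
G(1) = mex({0}) = 1
G(2) = mex({0, 1}) = 2
G(3) = mex({1, 2}) = 0
G(4) = mex({0, 2}) = 1
G(5) = mex({0, 1}) = 2
G(6) = mex({0, 1, 2}) = 3
G(7) = mex({0, 1, 2, 3}) = 4
G(8) = mex({0, 1, 2, 3, 4}) = 5
G(9) = mex({0, 1, 2, 4, 5}) = 3
G(10) = mex({0, 1, 2, 3, 5}) = 4
G(11) = mex({1, 2, 3, 4}) = 0
G(12) = mex({0, 2, 3, 4}) = 1
G(13) = mex({0, 1, 3, 4, 5}) = 2
G(14) = mex({1, 2, 3, 4, 5}) = 0
G(15) = mex({0, 2, 3, 4, 5}) = 1
G(16) = mex({0, 1, 3, 4}) = 2
G(17) = mex({0, 1, 2, 4}) = 3
Observe that G(11)..G(17) = 0, 1, 2, 0, 1, 2, 3 repeats G(0)..G(6) = 0, 1, 2, 0, 1, 2, 3.
For k >= max(S) = 7, G(k) is determined by the previous 7 values G(k-7)..G(k-1); a window of 7 consecutive values has recurred shifted by 11, so by induction G(k + 11) = G(k) for all k >= 0: the sequence is periodic from the start with period 11.
One period: G(0..10) = 0, 1, 2, 0, 1, 2, 3, 4, 5, 3, 4.
43 mod 11 = 10, so G(43) = G(10) = 4.

4


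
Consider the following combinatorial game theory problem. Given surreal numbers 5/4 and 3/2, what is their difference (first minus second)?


x = 5/4, y = 3/2
Converting to common denominator: 4
x = 5/4, y = 6/4
x - y = 5/4 - 3/2 = -1/4

-1/4


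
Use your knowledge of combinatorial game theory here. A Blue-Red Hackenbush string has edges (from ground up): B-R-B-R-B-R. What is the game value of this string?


Edges (from ground): B-R-B-R-B-R
By Berlekamp's sign-expansion rule, a Blue-Red Hackenbush stalk has the value of the surreal number whose sign sequence is the edge sequence with B -> + and R -> -.
Sign sequence: +-+-+-
Trace the sign expansion in the surreal number tree, starting from 0:
Edge 1: B (sign +) -> bounds (0, +inf), value = 1
Edge 2: R (sign -) -> bounds (0, 1), value = 1/2
Edge 3: B (sign +) -> bounds (1/2, 1), value = 3/4
Edge 4: R (sign -) -> bounds (1/2, 3/4), value = 5/8
Edge 5: B (sign +) -> bounds (5/8, 3/4), value = 11/16
Edge 6: R (sign -) -> bounds (5/8, 11/16), value = 21/32
Game value = 21/32

21/32


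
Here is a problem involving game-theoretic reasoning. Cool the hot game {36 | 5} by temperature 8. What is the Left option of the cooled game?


Original game: {36 | 5} (a switch {a | b} with a > b).
Cooling by t (for t below the temperature (a - b)/2 = 31/2) taxes each move by t: {a | b} cooled by t is {a - t | b + t}.
Cooling amount: t = 8
Cooled Left option: 36 - 8 = 28
Cooled Right option: 5 + 8 = 13
Cooled game: {28 | 13}
Left option = 28

28


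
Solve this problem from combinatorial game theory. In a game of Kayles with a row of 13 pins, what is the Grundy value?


Kayles: a move removes 1 or 2 adjacent pins from a contiguous row.
Removing pins from a row of k leaves two independent rows (a, b) with a + b = k - 1 (one pin) or a + b = k - 2 (two pins); an end removal gives a = 0.
By Sprague-Grundy, G(k) = mex{ G(a) XOR G(b) } over all these splits. G(0) = 0.
G(1): splits (0,0):0^0=0 -> mex({0}) = 1
G(2): splits (0,1):0^1=1 (0,0):0^0=0 -> mex({0, 1}) = 2
G(3): splits (0,2):0^2=2 (1,1):1^1=0 (0,1):0^1=1 -> mex({0, 1, 2}) = 3
G(4): splits (0,3):0^3=3 (1,2):1^2=3 (0,2):0^2=2 (1,1):1^1=0 -> mex({0, 2, 3}) = 1
G(5): splits (0,4):0^1=1 (1,3):1^3=2 (2,2):2^2=0 (0,3):0^3=3 (1,2):1^2=3 -> mex({0, 1, 2, 3}) = 4
G(6) = mex({0, 1, 2, 4}) = 3
G(7) = mex({0, 1, 3, 4, 5}) = 2
G(8) = mex({0, 2, 3, 5, 6}) = 1
G(9) = mex({0, 1, 2, 3, 6, 7}) = 4
G(10) = mex({0, 1, 3, 4, 5, 7}) = 2
G(11) = mex({0, 1, 2, 3, 4, 5}) = 6
G(12) = mex({0, 1, 2, 3, 5, 6, 7}) = 4
G(13) = mex({0, 2, 3, 4, 6, 7}) = 1
Therefore G(13) = 1.

1


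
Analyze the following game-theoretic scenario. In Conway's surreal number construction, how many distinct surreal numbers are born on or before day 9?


Day 0: {|} = 0 is born. Count = 1.
Day n: the number of surreal numbers born by day n is 2^(n+1) - 1.
By day 0: 2^1 - 1 = 1
By day 1: 2^2 - 1 = 3
By day 2: 2^3 - 1 = 7
By day 3: 2^4 - 1 = 15
By day 4: 2^5 - 1 = 31
By day 5: 2^6 - 1 = 63
By day 6: 2^7 - 1 = 127
By day 7: 2^8 - 1 = 255
By day 8: 2^9 - 1 = 511
By day 9: 2^10 - 1 = 1023
By day 9: 1023 surreal numbers.

1023


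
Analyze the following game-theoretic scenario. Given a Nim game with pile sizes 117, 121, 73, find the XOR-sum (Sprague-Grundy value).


We need the XOR (exclusive or) of all pile sizes.
After XOR-ing pile 1 (size 117): 0 XOR 117 = 117
After XOR-ing pile 2 (size 121): 117 XOR 121 = 12
After XOR-ing pile 3 (size 73): 12 XOR 73 = 69
The Nim-value of this position is 69.

69


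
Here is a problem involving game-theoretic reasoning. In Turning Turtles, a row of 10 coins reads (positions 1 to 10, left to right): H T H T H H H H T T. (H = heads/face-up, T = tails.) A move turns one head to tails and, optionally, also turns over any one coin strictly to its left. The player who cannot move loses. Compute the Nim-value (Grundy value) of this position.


Coins: H T H T H H H H T T
Key fact: a single head at position k behaves exactly like a Nim heap of size k (turning it to T and optionally flipping a coin at j < k corresponds to moving the heap from k to j, or to 0), and heads combine as a disjunctive sum (two heads at the same place would cancel, matching j XOR j = 0). So the Nim-value is the XOR of the 1-indexed positions of the heads.
Face-up positions (1-indexed): [1, 3, 5, 6, 7, 8]
XOR 0 with 1: 0 XOR 1 = 1
XOR 1 with 3: 1 XOR 3 = 2
XOR 2 with 5: 2 XOR 5 = 7
XOR 7 with 6: 7 XOR 6 = 1
XOR 1 with 7: 1 XOR 7 = 6
XOR 6 with 8: 6 XOR 8 = 14
Nim-value = 14

14


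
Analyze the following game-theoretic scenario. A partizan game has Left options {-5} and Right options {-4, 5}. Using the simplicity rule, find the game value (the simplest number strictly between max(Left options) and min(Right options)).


Left options: {-5}, max = -5
Right options: {-4, 5}, min = -4
All options are numbers and max(Left) < min(Right), so by the simplicity theorem the value is the simplest (earliest-born) number strictly between -5 and -4.
No integer lies strictly between -5 and -4, so the value is the dyadic rational m/2^k in the interval with the smallest k (then m odd); search k = 1, 2, ...:
Denominator 2: -9/2 lies strictly between -5 and -4 -- found.
The simplest number in the interval is -9/2.
Game value = -9/2

-9/2


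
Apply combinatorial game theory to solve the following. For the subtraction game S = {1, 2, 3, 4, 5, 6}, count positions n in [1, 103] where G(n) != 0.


Subtraction set S = {1, 2, 3, 4, 5, 6}, so G(n) = n mod 7.
G(n) = 0 when n is a multiple of 7.
Multiples of 7 in [1, 103]: 14
N-positions (nonzero Grundy) = 103 - 14 = 89

89


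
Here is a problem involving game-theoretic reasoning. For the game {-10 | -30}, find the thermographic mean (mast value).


Game = {-10 | -30}, a switch {a | b} with numbers a > b.
Its thermograph has left wall a - t and right wall b + t, which meet at t = (a - b)/2, where both equal (a + b)/2. So the mast (mean value) is at (a + b)/2.
Mean = (-10 + (-30))/2 = -40/2 = -20

-20


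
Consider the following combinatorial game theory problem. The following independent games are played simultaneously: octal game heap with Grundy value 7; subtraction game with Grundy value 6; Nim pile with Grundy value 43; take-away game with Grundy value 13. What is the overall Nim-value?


By the Sprague-Grundy theorem, the Grundy value of a sum of games is the XOR of individual Grundy values.
octal game heap: Grundy value = 7. Running XOR: 0 XOR 7 = 7
subtraction game: Grundy value = 6. Running XOR: 7 XOR 6 = 1
Nim pile: Grundy value = 43. Running XOR: 1 XOR 43 = 42
take-away game: Grundy value = 13. Running XOR: 42 XOR 13 = 39
The combined Grundy value is 39.

39


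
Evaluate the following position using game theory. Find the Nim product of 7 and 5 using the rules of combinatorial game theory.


Nim multiplication is bilinear over XOR: (u XOR v) * w = (u*w) XOR (v*w).
So we split each operand into its bit components and XOR the pairwise Nim products.
7 = 1 + 2 + 4 (as XOR of powers of 2).
5 = 1 + 4 (as XOR of powers of 2).
Using the standard Nim-product table on single bits:
  2*2 = 3,   2*4 = 8,   2*8 = 12,
  4*4 = 6,   4*8 = 11,  8*8 = 13,
and  1*x = x (identity), k*l = l*k (commutative).
Pairwise Nim products:
  1 * 1 = 1
  1 * 4 = 4
  2 * 1 = 2
  2 * 4 = 8
  4 * 1 = 4
  4 * 4 = 6
XOR them: 1 XOR 4 XOR 2 XOR 8 XOR 4 XOR 6 = 13.
Result: 7 * 5 = 13 (in Nim).

13


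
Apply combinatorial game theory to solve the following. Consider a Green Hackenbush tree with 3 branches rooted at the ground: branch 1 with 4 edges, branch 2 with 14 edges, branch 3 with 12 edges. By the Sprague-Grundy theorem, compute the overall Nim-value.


The tree has 3 branches from the ground vertex.
In Green Hackenbush, the Nim-value of a simple path of length k is k.
Branch 1: length 4, Nim-value = 4
Branch 2: length 14, Nim-value = 14
Branch 3: length 12, Nim-value = 12
Total Nim-value = XOR of all branch values:
0 XOR 4 = 4
4 XOR 14 = 10
10 XOR 12 = 6
Nim-value of the tree = 6

6


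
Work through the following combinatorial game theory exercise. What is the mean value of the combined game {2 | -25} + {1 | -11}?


G1 = {2 | -25}, G2 = {1 | -11}
Each is a switch {a | b} with numbers a > b; its mean value is (a + b)/2, and mean value is additive over game sums: m(G1 + G2) = m(G1) + m(G2).
Mean of G1 = (2 + (-25))/2 = -23/2 = -23/2
Mean of G2 = (1 + (-11))/2 = -10/2 = -5
Mean of G1 + G2 = -23/2 + -5 = -33/2

-33/2


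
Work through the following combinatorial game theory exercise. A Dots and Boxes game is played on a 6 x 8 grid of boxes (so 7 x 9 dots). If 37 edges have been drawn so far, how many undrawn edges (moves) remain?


Grid: 6 x 8 boxes, i.e. 7 rows and 9 columns of dots.
Horizontal edges: (rows + 1) * cols = 7 * 8 = 56
Vertical edges: rows * (cols + 1) = 6 * 9 = 54
Total edges: 56 + 54 = 110
Edges drawn: 37
Remaining: 110 - 37 = 73

73


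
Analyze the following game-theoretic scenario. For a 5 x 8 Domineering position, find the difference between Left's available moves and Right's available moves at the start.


Board is 5 x 8 (rows x cols).
Left (vertical) placements: (rows-1) * cols = 4 * 8 = 32
Right (horizontal) placements: rows * (cols-1) = 5 * 7 = 35
Advantage = Left - Right = 32 - 35 = -3

-3


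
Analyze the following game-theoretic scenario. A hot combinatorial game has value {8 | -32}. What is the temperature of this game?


The game is {8 | -32}, a switch {a | b} with numbers a > b.
Cooling {a | b} by t gives {a - t | b + t}, which stops being hot when a - t = b + t, i.e. at t = (a - b)/2. So the temperature of a switch is (a - b)/2.
Temperature = (Left option - Right option) / 2
= (8 - (-32)) / 2
= 40 / 2
= 20

20


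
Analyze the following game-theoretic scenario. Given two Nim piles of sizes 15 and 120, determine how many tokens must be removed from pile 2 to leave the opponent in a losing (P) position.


Piles: 15 and 120
Current XOR: 15 XOR 120 = 119 (non-zero, so this is an N-position).
To make the XOR zero, we need to find a move that balances the piles.
For pile 2 (size 120): target = 120 XOR 119 = 15
We reduce pile 2 from 120 to 15.
Tokens removed: 120 - 15 = 105
Verification: 15 XOR 15 = 0

105


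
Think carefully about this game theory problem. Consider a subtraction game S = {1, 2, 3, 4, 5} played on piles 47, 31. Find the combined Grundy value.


Subtraction set: {1, 2, 3, 4, 5}
For this subtraction set, G(n) = n mod 6 (period = max + 1 = 6).
Pile 1 (size 47): G(47) = 47 mod 6 = 5
Pile 2 (size 31): G(31) = 31 mod 6 = 1
Total Grundy value = XOR of all: 5 XOR 1 = 4

4


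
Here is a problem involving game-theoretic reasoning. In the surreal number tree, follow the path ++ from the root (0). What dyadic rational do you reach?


Sign expansion: ++
Rule: track bounds (lo, hi), initially (-inf, +inf). On '+', the current value becomes lo and we move to the simplest number in (value, hi): value + 1 if hi = +inf, otherwise the midpoint (value + hi)/2. On '-', the current value becomes hi and we move to value - 1 if lo = -inf, otherwise the midpoint (lo + value)/2.
Start at 0.
Step 1: sign = +, move right. Bounds: (0, +inf). Value = 1
Step 2: sign = +, move right. Bounds: (1, +inf). Value = 2
The surreal number with sign expansion ++ is 2.

2


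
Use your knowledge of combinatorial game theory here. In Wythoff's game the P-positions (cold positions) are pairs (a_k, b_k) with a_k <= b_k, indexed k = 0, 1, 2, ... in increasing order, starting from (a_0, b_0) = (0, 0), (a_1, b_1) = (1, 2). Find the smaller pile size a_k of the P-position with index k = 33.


By Wythoff's theorem, a_k = floor(k * phi) and b_k = floor(k * phi^2) = a_k + k, where phi = (1 + sqrt(5))/2 is the golden ratio.
phi = (1 + sqrt(5))/2 = 1.618034
k = 33
k * phi = 33 * 1.618034 = 53.395122
a_33 = floor(k * phi) = 53

53


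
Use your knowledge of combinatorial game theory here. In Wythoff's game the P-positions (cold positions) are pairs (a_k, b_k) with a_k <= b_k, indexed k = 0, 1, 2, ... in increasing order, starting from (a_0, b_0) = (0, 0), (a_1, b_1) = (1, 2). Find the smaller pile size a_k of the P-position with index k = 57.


By Wythoff's theorem, a_k = floor(k * phi) and b_k = floor(k * phi^2) = a_k + k, where phi = (1 + sqrt(5))/2 is the golden ratio.
phi = (1 + sqrt(5))/2 = 1.618034
k = 57
k * phi = 57 * 1.618034 = 92.227937
a_57 = floor(k * phi) = 92

92


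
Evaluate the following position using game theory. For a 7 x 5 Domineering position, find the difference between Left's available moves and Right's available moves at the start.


Board is 7 x 5 (rows x cols).
Left (vertical) placements: (rows-1) * cols = 6 * 5 = 30
Right (horizontal) placements: rows * (cols-1) = 7 * 4 = 28
Advantage = Left - Right = 30 - 28 = 2

2


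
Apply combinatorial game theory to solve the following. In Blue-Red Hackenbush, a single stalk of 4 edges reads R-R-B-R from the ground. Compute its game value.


Edges (from ground): R-R-B-R
By Berlekamp's sign-expansion rule, a Blue-Red Hackenbush stalk has the value of the surreal number whose sign sequence is the edge sequence with B -> + and R -> -.
Sign sequence: --+-
Trace the sign expansion in the surreal number tree, starting from 0:
Edge 1: R (sign -) -> bounds (-inf, 0), value = -1
Edge 2: R (sign -) -> bounds (-inf, -1), value = -2
Edge 3: B (sign +) -> bounds (-2, -1), value = -3/2
Edge 4: R (sign -) -> bounds (-2, -3/2), value = -7/4
Game value = -7/4

-7/4


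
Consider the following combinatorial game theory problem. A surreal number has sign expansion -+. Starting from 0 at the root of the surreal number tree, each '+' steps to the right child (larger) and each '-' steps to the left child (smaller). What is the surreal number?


Sign expansion: -+
Rule: track bounds (lo, hi), initially (-inf, +inf). On '+', the current value becomes lo and we move to the simplest number in (value, hi): value + 1 if hi = +inf, otherwise the midpoint (value + hi)/2. On '-', the current value becomes hi and we move to value - 1 if lo = -inf, otherwise the midpoint (lo + value)/2.
Start at 0.
Step 1: sign = -, move left. Bounds: (-inf, 0). Value = -1
Step 2: sign = +, move right. Bounds: (-1, 0). Value = -1/2
The surreal number with sign expansion -+ is -1/2.

-1/2


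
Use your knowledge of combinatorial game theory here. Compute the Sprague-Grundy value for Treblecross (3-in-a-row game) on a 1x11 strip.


Treblecross: place X on empty cells; 3-in-a-row wins.
Playing within two cells of an existing X lets the opponent win at once, so sensible play treats the cells i-2..i+2 around each X as dead. The player left with no safe cell loses, so this is a normal-play take-away game on strips of safe cells.
Placing X at cell i (0-indexed) of a strip of k safe cells leaves independent strips of sizes max(0, i-2) and max(0, k-i-3). Hence G(k) = mex{ G(max(0,i-2)) XOR G(max(0,k-i-3)) : 0 <= i < k }, with G(0) = 0.
G(1): splits (0,0):0^0=0 -> mex({0}) = 1
G(2): splits (0,0):0^0=0 -> mex({0}) = 1
G(3): splits (0,0):0^0=0 -> mex({0}) = 1
G(4): splits (0,1):0^1=1 (0,0):0^0=0 -> mex({0, 1}) = 2
G(5): splits (0,2):0^1=1 (0,1):0^1=1 (0,0):0^0=0 -> mex({0, 1}) = 2
G(6) = mex({1}) = 0
G(7) = mex({0, 1, 2}) = 3
G(8) = mex({0, 1, 2}) = 3
G(9) = mex({0, 2}) = 1
G(10) = mex({0, 2, 3}) = 1
G(11) = mex({0, 3}) = 1
Therefore G(11) = 1.

1


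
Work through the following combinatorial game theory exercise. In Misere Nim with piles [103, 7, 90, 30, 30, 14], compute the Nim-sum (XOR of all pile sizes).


We need the XOR (exclusive or) of all pile sizes.
After XOR-ing pile 1 (size 103): 0 XOR 103 = 103
After XOR-ing pile 2 (size 7): 103 XOR 7 = 96
After XOR-ing pile 3 (size 90): 96 XOR 90 = 58
After XOR-ing pile 4 (size 30): 58 XOR 30 = 36
After XOR-ing pile 5 (size 30): 36 XOR 30 = 58
After XOR-ing pile 6 (size 14): 58 XOR 14 = 52
The Nim-value of this position is 52.

52


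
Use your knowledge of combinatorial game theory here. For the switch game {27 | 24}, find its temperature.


The game is {27 | 24}, a switch {a | b} with numbers a > b.
Cooling {a | b} by t gives {a - t | b + t}, which stops being hot when a - t = b + t, i.e. at t = (a - b)/2. So the temperature of a switch is (a - b)/2.
Temperature = (Left option - Right option) / 2
= (27 - (24)) / 2
= 3 / 2
= 3/2

3/2
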